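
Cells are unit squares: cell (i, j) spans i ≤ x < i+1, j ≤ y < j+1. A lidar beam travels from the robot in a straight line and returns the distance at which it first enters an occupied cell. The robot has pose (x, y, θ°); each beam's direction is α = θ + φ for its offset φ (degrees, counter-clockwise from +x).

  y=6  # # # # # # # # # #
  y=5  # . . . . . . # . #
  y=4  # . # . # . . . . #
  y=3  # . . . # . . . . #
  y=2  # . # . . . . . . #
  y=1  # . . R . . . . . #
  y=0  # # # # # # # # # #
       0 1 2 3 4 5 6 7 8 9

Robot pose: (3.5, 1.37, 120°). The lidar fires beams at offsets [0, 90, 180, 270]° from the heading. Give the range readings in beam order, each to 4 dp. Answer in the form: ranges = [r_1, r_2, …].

ranges = [1.0000, 0.7400, 0.4272, 6.3509]

beam 1: φ=0°, α=120°
  dir = (cos 120°, sin 120°) = (-0.5000, 0.8660); from cell (3,1)
  next x-line at t=1.0000, next y-line at t=0.7275; Δt_x=2.0000, Δt_y=1.1547
    y: enter (3,2) at t=0.7275
    x: enter (2,2) at t=1.0000 ← occupied
  → r_1 = 1.0000
beam 2: φ=90°, α=210°
  dir = (cos 210°, sin 210°) = (-0.8660, -0.5000); from cell (3,1)
  next x-line at t=0.5774, next y-line at t=0.7400; Δt_x=1.1547, Δt_y=2.0000
    x: enter (2,1) at t=0.5774
    y: enter (2,0) at t=0.7400 ← occupied
  → r_2 = 0.7400
beam 3: φ=180°, α=300°
  dir = (cos 300°, sin 300°) = (0.5000, -0.8660); from cell (3,1)
  next x-line at t=1.0000, next y-line at t=0.4272; Δt_x=2.0000, Δt_y=1.1547
    y: enter (3,0) at t=0.4272 ← occupied
  → r_3 = 0.4272
beam 4: φ=270°, α=30°
  dir = (cos 30°, sin 30°) = (0.8660, 0.5000); from cell (3,1)
  next x-line at t=0.5774, next y-line at t=1.2600; Δt_x=1.1547, Δt_y=2.0000
    x: enter (4,1) at t=0.5774
    y: enter (4,2) at t=1.2600
    x: enter (5,2) at t=1.7321
    x: enter (6,2) at t=2.8868
    y: enter (6,3) at t=3.2600
    x: enter (7,3) at t=4.0415
    x: enter (8,3) at t=5.1962
    y: enter (8,4) at t=5.2600
    x: enter (9,4) at t=6.3509 ← occupied
  → r_4 = 6.3509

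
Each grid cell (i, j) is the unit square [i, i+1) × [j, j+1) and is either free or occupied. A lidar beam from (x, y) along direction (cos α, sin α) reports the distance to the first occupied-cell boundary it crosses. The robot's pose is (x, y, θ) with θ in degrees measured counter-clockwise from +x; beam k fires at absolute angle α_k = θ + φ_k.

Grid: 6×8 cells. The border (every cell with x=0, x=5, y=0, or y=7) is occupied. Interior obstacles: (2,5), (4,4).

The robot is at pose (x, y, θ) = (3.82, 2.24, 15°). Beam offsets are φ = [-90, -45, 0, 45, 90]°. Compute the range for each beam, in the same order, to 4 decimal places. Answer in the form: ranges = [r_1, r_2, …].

ranges = [1.2837, 1.3625, 1.2216, 2.0323, 3.1682]

beam 1: φ=-90°, α=285°
  dir = (cos 285°, sin 285°) = (0.2588, -0.9659); from cell (3,2)
  next x-line at t=0.6955, next y-line at t=0.2485; Δt_x=3.8637, Δt_y=1.0353
    y: enter (3,1) at t=0.2485
    x: enter (4,1) at t=0.6955
    y: enter (4,0) at t=1.2837 ← occupied
  → r_1 = 1.2837
beam 2: φ=-45°, α=330°
  dir = (cos 330°, sin 330°) = (0.8660, -0.5000); from cell (3,2)
  next x-line at t=0.2078, next y-line at t=0.4800; Δt_x=1.1547, Δt_y=2.0000
    x: enter (4,2) at t=0.2078
    y: enter (4,1) at t=0.4800
    x: enter (5,1) at t=1.3625 ← occupied
  → r_2 = 1.3625
beam 3: φ=0°, α=15°
  dir = (cos 15°, sin 15°) = (0.9659, 0.2588); from cell (3,2)
  next x-line at t=0.1863, next y-line at t=2.9364; Δt_x=1.0353, Δt_y=3.8637
    x: enter (4,2) at t=0.1863
    x: enter (5,2) at t=1.2216 ← occupied
  → r_3 = 1.2216
beam 4: φ=45°, α=60°
  dir = (cos 60°, sin 60°) = (0.5000, 0.8660); from cell (3,2)
  next x-line at t=0.3600, next y-line at t=0.8776; Δt_x=2.0000, Δt_y=1.1547
    x: enter (4,2) at t=0.3600
    y: enter (4,3) at t=0.8776
    y: enter (4,4) at t=2.0323 ← occupied
  → r_4 = 2.0323
beam 5: φ=90°, α=105°
  dir = (cos 105°, sin 105°) = (-0.2588, 0.9659); from cell (3,2)
  next x-line at t=3.1682, next y-line at t=0.7868; Δt_x=3.8637, Δt_y=1.0353
    y: enter (3,3) at t=0.7868
    y: enter (3,4) at t=1.8221
    y: enter (3,5) at t=2.8574
    x: enter (2,5) at t=3.1682 ← occupied
  → r_5 = 3.1682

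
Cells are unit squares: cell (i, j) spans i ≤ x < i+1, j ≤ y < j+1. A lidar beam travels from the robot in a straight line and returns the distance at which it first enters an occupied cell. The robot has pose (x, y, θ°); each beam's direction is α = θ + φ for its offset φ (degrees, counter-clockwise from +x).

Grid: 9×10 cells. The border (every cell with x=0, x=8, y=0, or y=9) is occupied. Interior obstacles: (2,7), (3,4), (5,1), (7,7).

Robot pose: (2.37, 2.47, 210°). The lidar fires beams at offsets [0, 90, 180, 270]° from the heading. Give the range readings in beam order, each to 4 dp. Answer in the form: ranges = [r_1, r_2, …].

beam 1: φ=0°, α=210°
  direction (-0.8660, -0.5000); cell (2,2); t to first gridline: x 0.4272, y 0.9400 (then +1.1547 / +2.0000)
    (1,2) via x @ 0.4272
    (1,1) via y @ 0.9400
    (0,1) via x @ 1.5819  # hit
  → r_1 = 1.5819
beam 2: φ=90°, α=300°
  direction (0.5000, -0.8660); cell (2,2); t to first gridline: x 1.2600, y 0.5427 (then +2.0000 / +1.1547)
    (2,1) via y @ 0.5427
    (3,1) via x @ 1.2600
    (3,0) via y @ 1.6974  # hit
  → r_2 = 1.6974
beam 3: φ=180°, α=30°
  direction (0.8660, 0.5000); cell (2,2); t to first gridline: x 0.7275, y 1.0600 (then +1.1547 / +2.0000)
    (3,2) via x @ 0.7275
    (3,3) via y @ 1.0600
    (4,3) via x @ 1.8822
    (5,3) via x @ 3.0369
    (5,4) via y @ 3.0600
    (6,4) via x @ 4.1916
    (6,5) via y @ 5.0600
    (7,5) via x @ 5.3463
    (8,5) via x @ 6.5010  # hit
  → r_3 = 6.5010
beam 4: φ=270°, α=120°
  direction (-0.5000, 0.8660); cell (2,2); t to first gridline: x 0.7400, y 0.6120 (then +2.0000 / +1.1547)
    (2,3) via y @ 0.6120
    (1,3) via x @ 0.7400
    (1,4) via y @ 1.7667
    (0,4) via x @ 2.7400  # hit
  → r_4 = 2.7400

ranges = [1.5819, 1.6974, 6.5010, 2.7400]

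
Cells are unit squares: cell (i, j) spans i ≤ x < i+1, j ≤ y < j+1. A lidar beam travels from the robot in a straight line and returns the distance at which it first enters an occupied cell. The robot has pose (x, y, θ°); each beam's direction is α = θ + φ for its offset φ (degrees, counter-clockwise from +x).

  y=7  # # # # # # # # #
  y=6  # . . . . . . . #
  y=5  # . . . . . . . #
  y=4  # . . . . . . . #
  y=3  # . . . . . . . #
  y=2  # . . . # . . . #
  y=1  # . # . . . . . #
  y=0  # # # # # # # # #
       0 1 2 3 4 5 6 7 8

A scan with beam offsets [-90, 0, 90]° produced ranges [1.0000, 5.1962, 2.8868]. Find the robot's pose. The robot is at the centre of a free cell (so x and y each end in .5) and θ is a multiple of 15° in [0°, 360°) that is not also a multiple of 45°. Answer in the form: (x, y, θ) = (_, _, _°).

Enumerate (i+0.5, j+0.5, θ) over the 40 free cells and 16 admissible headings. For each, cast all 3 beams and compare to the given ranges.
  (2.5, 6.5, 210°): beam 1 = 0.5774 ≠ 1.0000 ✗
  (7.5, 5.5, 15°): beam 1 = 1.9319 ≠ 1.0000 ✗
  (4.5, 4.5, 165°): beam 1 = 2.5882 ≠ 1.0000 ✗
  …
  (5.5, 6.5, 240°): r_1=1.0000, r_2=5.1962, r_3=2.8868 — all match ✓
No second candidate reproduces the full scan.

(x, y, θ) = (5.5, 6.5, 240°)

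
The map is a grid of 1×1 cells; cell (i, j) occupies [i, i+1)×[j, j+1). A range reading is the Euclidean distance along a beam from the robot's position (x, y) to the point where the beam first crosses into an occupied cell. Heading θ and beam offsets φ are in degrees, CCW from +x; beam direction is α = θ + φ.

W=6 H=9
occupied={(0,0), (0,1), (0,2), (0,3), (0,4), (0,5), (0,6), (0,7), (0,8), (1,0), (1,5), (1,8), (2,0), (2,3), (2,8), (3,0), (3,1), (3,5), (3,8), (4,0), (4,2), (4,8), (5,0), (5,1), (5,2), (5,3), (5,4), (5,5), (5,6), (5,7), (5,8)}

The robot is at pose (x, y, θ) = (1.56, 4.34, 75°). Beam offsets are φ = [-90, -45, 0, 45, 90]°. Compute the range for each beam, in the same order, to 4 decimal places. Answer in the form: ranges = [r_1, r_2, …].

ranges = [1.3137, 1.6628, 0.6833, 0.7621, 0.5798]

beam 1: φ=-90°, α=345°
  direction (0.9659, -0.2588); cell (1,4); t to first gridline: x 0.4555, y 1.3137 (then +1.0353 / +3.8637)
    (2,4) via x @ 0.4555
    (2,3) via y @ 1.3137  # hit
  → r_1 = 1.3137
beam 2: φ=-45°, α=30°
  direction (0.8660, 0.5000); cell (1,4); t to first gridline: x 0.5081, y 1.3200 (then +1.1547 / +2.0000)
    (2,4) via x @ 0.5081
    (2,5) via y @ 1.3200
    (3,5) via x @ 1.6628  # hit
  → r_2 = 1.6628
beam 3: φ=0°, α=75°
  direction (0.2588, 0.9659); cell (1,4); t to first gridline: x 1.7000, y 0.6833 (then +3.8637 / +1.0353)
    (1,5) via y @ 0.6833  # hit
  → r_3 = 0.6833
beam 4: φ=45°, α=120°
  direction (-0.5000, 0.8660); cell (1,4); t to first gridline: x 1.1200, y 0.7621 (then +2.0000 / +1.1547)
    (1,5) via y @ 0.7621  # hit
  → r_4 = 0.7621
beam 5: φ=90°, α=165°
  direction (-0.9659, 0.2588); cell (1,4); t to first gridline: x 0.5798, y 2.5500 (then +1.0353 / +3.8637)
    (0,4) via x @ 0.5798  # hit
  → r_5 = 0.5798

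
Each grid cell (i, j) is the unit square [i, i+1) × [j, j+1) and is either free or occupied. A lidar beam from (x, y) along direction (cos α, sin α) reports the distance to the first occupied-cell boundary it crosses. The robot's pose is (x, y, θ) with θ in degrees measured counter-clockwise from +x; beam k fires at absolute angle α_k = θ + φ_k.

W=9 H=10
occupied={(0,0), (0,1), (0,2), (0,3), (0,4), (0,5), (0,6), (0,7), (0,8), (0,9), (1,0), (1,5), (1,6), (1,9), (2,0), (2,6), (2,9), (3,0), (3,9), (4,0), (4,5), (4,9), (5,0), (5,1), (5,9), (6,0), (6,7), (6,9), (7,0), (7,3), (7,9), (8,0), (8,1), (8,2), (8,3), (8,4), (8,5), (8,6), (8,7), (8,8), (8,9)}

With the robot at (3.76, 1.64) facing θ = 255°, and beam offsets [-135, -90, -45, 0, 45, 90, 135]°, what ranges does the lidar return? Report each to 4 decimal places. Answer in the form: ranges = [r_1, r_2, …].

ranges = [3.8798, 2.8574, 1.2800, 0.6626, 0.7390, 1.2837, 3.7412]

beam 1: φ=-135°, α=120°
  dir = (cos 120°, sin 120°) = (-0.5000, 0.8660); from cell (3,1)
  next x-line at t=1.5200, next y-line at t=0.4157; Δt_x=2.0000, Δt_y=1.1547
    y: enter (3,2) at t=0.4157
    x: enter (2,2) at t=1.5200
    y: enter (2,3) at t=1.5704
    y: enter (2,4) at t=2.7251
    x: enter (1,4) at t=3.5200
    y: enter (1,5) at t=3.8798 ← occupied
  → r_1 = 3.8798
beam 2: φ=-90°, α=165°
  dir = (cos 165°, sin 165°) = (-0.9659, 0.2588); from cell (3,1)
  next x-line at t=0.7868, next y-line at t=1.3909; Δt_x=1.0353, Δt_y=3.8637
    x: enter (2,1) at t=0.7868
    y: enter (2,2) at t=1.3909
    x: enter (1,2) at t=1.8221
    x: enter (0,2) at t=2.8574 ← occupied
  → r_2 = 2.8574
beam 3: φ=-45°, α=210°
  dir = (cos 210°, sin 210°) = (-0.8660, -0.5000); from cell (3,1)
  next x-line at t=0.8776, next y-line at t=1.2800; Δt_x=1.1547, Δt_y=2.0000
    x: enter (2,1) at t=0.8776
    y: enter (2,0) at t=1.2800 ← occupied
  → r_3 = 1.2800
beam 4: φ=0°, α=255°
  dir = (cos 255°, sin 255°) = (-0.2588, -0.9659); from cell (3,1)
  next x-line at t=2.9364, next y-line at t=0.6626; Δt_x=3.8637, Δt_y=1.0353
    y: enter (3,0) at t=0.6626 ← occupied
  → r_4 = 0.6626
beam 5: φ=45°, α=300°
  dir = (cos 300°, sin 300°) = (0.5000, -0.8660); from cell (3,1)
  next x-line at t=0.4800, next y-line at t=0.7390; Δt_x=2.0000, Δt_y=1.1547
    x: enter (4,1) at t=0.4800
    y: enter (4,0) at t=0.7390 ← occupied
  → r_5 = 0.7390
beam 6: φ=90°, α=345°
  dir = (cos 345°, sin 345°) = (0.9659, -0.2588); from cell (3,1)
  next x-line at t=0.2485, next y-line at t=2.4728; Δt_x=1.0353, Δt_y=3.8637
    x: enter (4,1) at t=0.2485
    x: enter (5,1) at t=1.2837 ← occupied
  → r_6 = 1.2837
beam 7: φ=135°, α=30°
  dir = (cos 30°, sin 30°) = (0.8660, 0.5000); from cell (3,1)
  next x-line at t=0.2771, next y-line at t=0.7200; Δt_x=1.1547, Δt_y=2.0000
    x: enter (4,1) at t=0.2771
    y: enter (4,2) at t=0.7200
    x: enter (5,2) at t=1.4318
    x: enter (6,2) at t=2.5865
    y: enter (6,3) at t=2.7200
    x: enter (7,3) at t=3.7412 ← occupied
  → r_7 = 3.7412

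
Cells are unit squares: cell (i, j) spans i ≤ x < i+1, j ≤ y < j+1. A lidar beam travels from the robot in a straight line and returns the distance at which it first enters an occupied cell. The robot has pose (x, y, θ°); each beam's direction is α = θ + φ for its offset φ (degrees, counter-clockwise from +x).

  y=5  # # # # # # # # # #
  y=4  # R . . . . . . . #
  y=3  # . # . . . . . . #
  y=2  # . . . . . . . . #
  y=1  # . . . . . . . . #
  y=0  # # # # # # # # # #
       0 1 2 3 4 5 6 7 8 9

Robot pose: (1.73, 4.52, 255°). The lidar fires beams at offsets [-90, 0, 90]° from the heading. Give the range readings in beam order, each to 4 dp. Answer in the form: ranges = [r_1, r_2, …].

beam 1: φ=-90°, α=165°
  dir = (cos 165°, sin 165°) = (-0.9659, 0.2588); from cell (1,4)
  next x-line at t=0.7558, next y-line at t=1.8546; Δt_x=1.0353, Δt_y=3.8637
    x: enter (0,4) at t=0.7558 ← occupied
  → r_1 = 0.7558
beam 2: φ=0°, α=255°
  dir = (cos 255°, sin 255°) = (-0.2588, -0.9659); from cell (1,4)
  next x-line at t=2.8205, next y-line at t=0.5383; Δt_x=3.8637, Δt_y=1.0353
    y: enter (1,3) at t=0.5383
    y: enter (1,2) at t=1.5736
    y: enter (1,1) at t=2.6089
    x: enter (0,1) at t=2.8205 ← occupied
  → r_2 = 2.8205
beam 3: φ=90°, α=345°
  dir = (cos 345°, sin 345°) = (0.9659, -0.2588); from cell (1,4)
  next x-line at t=0.2795, next y-line at t=2.0091; Δt_x=1.0353, Δt_y=3.8637
    x: enter (2,4) at t=0.2795
    x: enter (3,4) at t=1.3148
    y: enter (3,3) at t=2.0091
    x: enter (4,3) at t=2.3501
    x: enter (5,3) at t=3.3854
    x: enter (6,3) at t=4.4206
    x: enter (7,3) at t=5.4559
    y: enter (7,2) at t=5.8728
    x: enter (8,2) at t=6.4912
    x: enter (9,2) at t=7.5265 ← occupied
  → r_3 = 7.5265

ranges = [0.7558, 2.8205, 7.5265]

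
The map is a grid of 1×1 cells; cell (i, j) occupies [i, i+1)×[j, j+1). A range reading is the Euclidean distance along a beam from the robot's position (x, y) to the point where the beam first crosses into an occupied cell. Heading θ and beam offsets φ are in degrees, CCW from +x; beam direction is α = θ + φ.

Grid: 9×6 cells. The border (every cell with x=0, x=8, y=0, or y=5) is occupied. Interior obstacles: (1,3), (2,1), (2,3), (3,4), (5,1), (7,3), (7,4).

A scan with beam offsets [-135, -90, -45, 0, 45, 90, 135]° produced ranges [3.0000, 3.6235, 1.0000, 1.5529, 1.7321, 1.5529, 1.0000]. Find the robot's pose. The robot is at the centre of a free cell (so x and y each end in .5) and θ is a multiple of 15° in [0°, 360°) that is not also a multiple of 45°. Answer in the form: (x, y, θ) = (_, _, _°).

(x, y, θ) = (6.5, 2.5, 285°)

Enumerate (i+0.5, j+0.5, θ) over the 21 free cells and 16 admissible headings. For each, cast all 7 beams and compare to the given ranges.
  (1.5, 2.5, 120°): beam 1 = 3.6235 ≠ 3.0000 ✗
  (4.5, 2.5, 330°): beam 1 = 1.9319 ≠ 3.0000 ✗
  (6.5, 3.5, 240°): beam 1 = 1.5529 ≠ 3.0000 ✗
  (1.5, 4.5, 15°): beam 1 = 0.5774 ≠ 3.0000 ✗
  …
  (6.5, 2.5, 285°): r_1=3.0000, r_2=3.6235, r_3=1.0000, r_4=1.5529, r_5=1.7321, r_6=1.5529, r_7=1.0000 — all match ✓
Unique over the lattice → pose = (6.5, 2.5, 285°).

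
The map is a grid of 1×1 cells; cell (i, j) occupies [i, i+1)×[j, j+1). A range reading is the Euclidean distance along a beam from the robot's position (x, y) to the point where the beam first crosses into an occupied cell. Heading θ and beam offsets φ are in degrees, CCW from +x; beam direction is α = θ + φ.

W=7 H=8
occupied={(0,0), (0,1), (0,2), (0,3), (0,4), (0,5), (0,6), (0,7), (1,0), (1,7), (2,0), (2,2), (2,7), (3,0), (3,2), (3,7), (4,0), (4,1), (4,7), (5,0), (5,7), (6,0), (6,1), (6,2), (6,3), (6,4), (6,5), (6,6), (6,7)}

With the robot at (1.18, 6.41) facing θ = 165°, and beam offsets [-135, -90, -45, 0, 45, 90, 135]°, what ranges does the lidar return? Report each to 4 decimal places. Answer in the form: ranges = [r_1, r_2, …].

beam 1: φ=-135°, α=30°
  cosα=0.8660 sinα=0.5000 | (1,6) | tMaxX 0.9469 tMaxY 1.1800 | tΔX 1.1547 tΔY 2.0000
    t=0.9469 [x] (2,6)
    t=1.1800 [y] (2,7) — stop
  → r_1 = 1.1800
beam 2: φ=-90°, α=75°
  cosα=0.2588 sinα=0.9659 | (1,6) | tMaxX 3.1682 tMaxY 0.6108 | tΔX 3.8637 tΔY 1.0353
    t=0.6108 [y] (1,7) — stop
  → r_2 = 0.6108
beam 3: φ=-45°, α=120°
  cosα=-0.5000 sinα=0.8660 | (1,6) | tMaxX 0.3600 tMaxY 0.6813 | tΔX 2.0000 tΔY 1.1547
    t=0.3600 [x] (0,6) — stop
  → r_3 = 0.3600
beam 4: φ=0°, α=165°
  cosα=-0.9659 sinα=0.2588 | (1,6) | tMaxX 0.1863 tMaxY 2.2796 | tΔX 1.0353 tΔY 3.8637
    t=0.1863 [x] (0,6) — stop
  → r_4 = 0.1863
beam 5: φ=45°, α=210°
  cosα=-0.8660 sinα=-0.5000 | (1,6) | tMaxX 0.2078 tMaxY 0.8200 | tΔX 1.1547 tΔY 2.0000
    t=0.2078 [x] (0,6) — stop
  → r_5 = 0.2078
beam 6: φ=90°, α=255°
  cosα=-0.2588 sinα=-0.9659 | (1,6) | tMaxX 0.6955 tMaxY 0.4245 | tΔX 3.8637 tΔY 1.0353
    t=0.4245 [y] (1,5)
    t=0.6955 [x] (0,5) — stop
  → r_6 = 0.6955
beam 7: φ=135°, α=300°
  cosα=0.5000 sinα=-0.8660 | (1,6) | tMaxX 1.6400 tMaxY 0.4734 | tΔX 2.0000 tΔY 1.1547
    t=0.4734 [y] (1,5)
    t=1.6281 [y] (1,4)
    t=1.6400 [x] (2,4)
    t=2.7828 [y] (2,3)
    t=3.6400 [x] (3,3)
    t=3.9375 [y] (3,2) — stop
  → r_7 = 3.9375

ranges = [1.1800, 0.6108, 0.3600, 0.1863, 0.2078, 0.6955, 3.9375]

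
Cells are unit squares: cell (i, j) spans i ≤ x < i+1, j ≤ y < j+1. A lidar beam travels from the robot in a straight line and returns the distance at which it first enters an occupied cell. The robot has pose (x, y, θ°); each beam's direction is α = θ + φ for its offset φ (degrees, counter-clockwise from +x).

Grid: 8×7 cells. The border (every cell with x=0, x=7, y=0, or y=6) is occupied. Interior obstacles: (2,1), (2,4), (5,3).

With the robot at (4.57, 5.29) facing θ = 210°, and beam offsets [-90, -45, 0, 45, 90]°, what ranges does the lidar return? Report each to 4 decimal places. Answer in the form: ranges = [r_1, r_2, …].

beam 1: φ=-90°, α=120°
  direction (-0.5000, 0.8660); cell (4,5); t to first gridline: x 1.1400, y 0.8198 (then +2.0000 / +1.1547)
    (4,6) via y @ 0.8198  # hit
  → r_1 = 0.8198
beam 2: φ=-45°, α=165°
  direction (-0.9659, 0.2588); cell (4,5); t to first gridline: x 0.5901, y 2.7432 (then +1.0353 / +3.8637)
    (3,5) via x @ 0.5901
    (2,5) via x @ 1.6254
    (1,5) via x @ 2.6607
    (1,6) via y @ 2.7432  # hit
  → r_2 = 2.7432
beam 3: φ=0°, α=210°
  direction (-0.8660, -0.5000); cell (4,5); t to first gridline: x 0.6582, y 0.5800 (then +1.1547 / +2.0000)
    (4,4) via y @ 0.5800
    (3,4) via x @ 0.6582
    (2,4) via x @ 1.8129  # hit
  → r_3 = 1.8129
beam 4: φ=45°, α=255°
  direction (-0.2588, -0.9659); cell (4,5); t to first gridline: x 2.2023, y 0.3002 (then +3.8637 / +1.0353)
    (4,4) via y @ 0.3002
    (4,3) via y @ 1.3355
    (3,3) via x @ 2.2023
    (3,2) via y @ 2.3708
    (3,1) via y @ 3.4061
    (3,0) via y @ 4.4413  # hit
  → r_4 = 4.4413
beam 5: φ=90°, α=300°
  direction (0.5000, -0.8660); cell (4,5); t to first gridline: x 0.8600, y 0.3349 (then +2.0000 / +1.1547)
    (4,4) via y @ 0.3349
    (5,4) via x @ 0.8600
    (5,3) via y @ 1.4896  # hit
  → r_5 = 1.4896

ranges = [0.8198, 2.7432, 1.8129, 4.4413, 1.4896]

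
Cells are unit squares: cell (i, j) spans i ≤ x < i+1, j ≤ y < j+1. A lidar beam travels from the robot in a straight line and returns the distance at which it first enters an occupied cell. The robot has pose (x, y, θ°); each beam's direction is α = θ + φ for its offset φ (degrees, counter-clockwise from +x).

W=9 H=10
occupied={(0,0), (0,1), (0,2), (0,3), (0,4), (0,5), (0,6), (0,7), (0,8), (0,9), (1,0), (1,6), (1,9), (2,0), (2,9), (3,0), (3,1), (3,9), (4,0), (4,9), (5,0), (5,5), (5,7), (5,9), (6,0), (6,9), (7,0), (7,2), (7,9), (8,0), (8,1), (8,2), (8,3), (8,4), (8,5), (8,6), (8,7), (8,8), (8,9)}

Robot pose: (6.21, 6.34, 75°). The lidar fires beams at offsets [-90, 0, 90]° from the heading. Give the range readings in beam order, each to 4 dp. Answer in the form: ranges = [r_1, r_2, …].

beam 1: φ=-90°, α=345°
  dir = (cos 345°, sin 345°) = (0.9659, -0.2588); from cell (6,6)
  next x-line at t=0.8179, next y-line at t=1.3137; Δt_x=1.0353, Δt_y=3.8637
    x: enter (7,6) at t=0.8179
    y: enter (7,5) at t=1.3137
    x: enter (8,5) at t=1.8531 ← occupied
  → r_1 = 1.8531
beam 2: φ=0°, α=75°
  dir = (cos 75°, sin 75°) = (0.2588, 0.9659); from cell (6,6)
  next x-line at t=3.0523, next y-line at t=0.6833; Δt_x=3.8637, Δt_y=1.0353
    y: enter (6,7) at t=0.6833
    y: enter (6,8) at t=1.7186
    y: enter (6,9) at t=2.7538 ← occupied
  → r_2 = 2.7538
beam 3: φ=90°, α=165°
  dir = (cos 165°, sin 165°) = (-0.9659, 0.2588); from cell (6,6)
  next x-line at t=0.2174, next y-line at t=2.5500; Δt_x=1.0353, Δt_y=3.8637
    x: enter (5,6) at t=0.2174
    x: enter (4,6) at t=1.2527
    x: enter (3,6) at t=2.2880
    y: enter (3,7) at t=2.5500
    x: enter (2,7) at t=3.3232
    x: enter (1,7) at t=4.3585
    x: enter (0,7) at t=5.3938 ← occupied
  → r_3 = 5.3938

ranges = [1.8531, 2.7538, 5.3938]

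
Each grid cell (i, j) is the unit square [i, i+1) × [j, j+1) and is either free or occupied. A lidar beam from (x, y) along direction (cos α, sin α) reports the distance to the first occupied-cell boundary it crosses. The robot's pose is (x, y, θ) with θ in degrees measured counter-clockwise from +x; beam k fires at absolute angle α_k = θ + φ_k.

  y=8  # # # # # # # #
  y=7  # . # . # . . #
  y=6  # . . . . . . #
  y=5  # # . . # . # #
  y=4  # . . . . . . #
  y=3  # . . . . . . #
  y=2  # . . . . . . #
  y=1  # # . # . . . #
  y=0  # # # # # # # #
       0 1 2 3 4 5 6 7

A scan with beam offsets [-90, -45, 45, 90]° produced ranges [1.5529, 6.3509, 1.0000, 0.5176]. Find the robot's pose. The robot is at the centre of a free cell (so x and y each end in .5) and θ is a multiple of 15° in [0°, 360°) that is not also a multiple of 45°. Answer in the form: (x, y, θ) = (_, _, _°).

Candidates: 35 free-cell centres × 16 headings = 560 poses. Raycast each; keep the one whose scan matches to 4 dp.
  (5.5, 6.5, 210°): beam 1 = 1.0000 ≠ 1.5529 ✗
  (2.5, 3.5, 285°): beam 2 = 1.7321 ≠ 6.3509 ✗
  (3.5, 5.5, 210°): beam 1 = 1.7321 ≠ 1.5529 ✗
  …
  (6.5, 7.5, 255°): r_1=1.5529, r_2=6.3509, r_3=1.0000, r_4=0.5176 — all match ✓
No second candidate reproduces the full scan.

(x, y, θ) = (6.5, 7.5, 255°)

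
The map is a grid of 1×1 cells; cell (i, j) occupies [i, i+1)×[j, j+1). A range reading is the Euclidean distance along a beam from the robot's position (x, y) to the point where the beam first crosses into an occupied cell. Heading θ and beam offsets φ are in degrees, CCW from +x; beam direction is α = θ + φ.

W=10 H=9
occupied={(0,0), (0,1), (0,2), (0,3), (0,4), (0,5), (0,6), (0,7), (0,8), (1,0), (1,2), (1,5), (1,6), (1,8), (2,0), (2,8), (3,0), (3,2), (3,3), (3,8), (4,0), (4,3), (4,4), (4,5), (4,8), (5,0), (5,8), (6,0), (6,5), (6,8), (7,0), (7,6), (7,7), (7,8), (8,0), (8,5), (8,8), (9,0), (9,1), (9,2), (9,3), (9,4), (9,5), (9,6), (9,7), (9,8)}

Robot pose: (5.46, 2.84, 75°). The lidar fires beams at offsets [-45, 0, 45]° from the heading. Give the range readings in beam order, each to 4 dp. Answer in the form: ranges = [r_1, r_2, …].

beam 1: φ=-45°, α=30°
  d=(0.8660,0.5000)  start (5,2)  tX=0.6235 tY=0.3200  stride 1/|dx|=1.1547 1/|dy|=2.0000
    cross y-line → (5,3), t=0.3200
    cross x-line → (6,3), t=0.6235
    cross x-line → (7,3), t=1.7782
    cross y-line → (7,4), t=2.3200
    cross x-line → (8,4), t=2.9329
    cross x-line → (9,4), t=4.0876 (wall)
  → r_1 = 4.0876
beam 2: φ=0°, α=75°
  d=(0.2588,0.9659)  start (5,2)  tX=2.0864 tY=0.1656  stride 1/|dx|=3.8637 1/|dy|=1.0353
    cross y-line → (5,3), t=0.1656
    cross y-line → (5,4), t=1.2009
    cross x-line → (6,4), t=2.0864
    cross y-line → (6,5), t=2.2362 (wall)
  → r_2 = 2.2362
beam 3: φ=45°, α=120°
  d=(-0.5000,0.8660)  start (5,2)  tX=0.9200 tY=0.1848  stride 1/|dx|=2.0000 1/|dy|=1.1547
    cross y-line → (5,3), t=0.1848
    cross x-line → (4,3), t=0.9200 (wall)
  → r_3 = 0.9200

ranges = [4.0876, 2.2362, 0.9200]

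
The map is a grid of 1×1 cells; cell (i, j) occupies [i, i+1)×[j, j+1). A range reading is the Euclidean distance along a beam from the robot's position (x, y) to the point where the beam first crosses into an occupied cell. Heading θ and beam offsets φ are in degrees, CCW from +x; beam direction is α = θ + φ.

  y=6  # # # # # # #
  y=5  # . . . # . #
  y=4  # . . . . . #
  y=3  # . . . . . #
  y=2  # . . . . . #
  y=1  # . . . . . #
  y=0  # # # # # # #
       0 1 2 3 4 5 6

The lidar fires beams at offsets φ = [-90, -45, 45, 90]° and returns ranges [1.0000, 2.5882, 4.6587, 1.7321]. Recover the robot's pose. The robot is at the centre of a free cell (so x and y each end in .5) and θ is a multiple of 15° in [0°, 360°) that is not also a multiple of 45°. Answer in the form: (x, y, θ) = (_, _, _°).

(x, y, θ) = (5.5, 2.5, 150°)

Enumerate (i+0.5, j+0.5, θ) over the 24 free cells and 16 admissible headings. For each, cast all 4 beams and compare to the given ranges.
  (4.5, 2.5, 75°): beam 1 = 1.5529 ≠ 1.0000 ✗
  (1.5, 1.5, 255°): beam 1 = 0.5176 ≠ 1.0000 ✗
  (1.5, 4.5, 15°): beam 1 = 3.6235 ≠ 1.0000 ✗
  (3.5, 4.5, 30°): beam 1 = 4.0415 ≠ 1.0000 ✗
  …
  (5.5, 2.5, 150°): r_1=1.0000, r_2=2.5882, r_3=4.6587, r_4=1.7321 — all match ✓
Only this pose fits every beam.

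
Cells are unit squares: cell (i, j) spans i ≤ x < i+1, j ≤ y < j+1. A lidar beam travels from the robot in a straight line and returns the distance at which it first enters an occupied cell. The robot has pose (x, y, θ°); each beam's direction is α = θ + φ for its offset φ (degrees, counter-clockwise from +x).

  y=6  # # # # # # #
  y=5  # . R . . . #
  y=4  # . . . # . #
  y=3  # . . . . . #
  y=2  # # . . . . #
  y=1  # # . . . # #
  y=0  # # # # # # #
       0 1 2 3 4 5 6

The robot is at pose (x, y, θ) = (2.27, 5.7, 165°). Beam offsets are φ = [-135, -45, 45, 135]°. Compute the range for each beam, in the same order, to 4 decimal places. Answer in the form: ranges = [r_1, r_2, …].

ranges = [0.6000, 0.3464, 1.4665, 5.4271]

beam 1: φ=-135°, α=30°
  dir = (cos 30°, sin 30°) = (0.8660, 0.5000); from cell (2,5)
  next x-line at t=0.8429, next y-line at t=0.6000; Δt_x=1.1547, Δt_y=2.0000
    y: enter (2,6) at t=0.6000 ← occupied
  → r_1 = 0.6000
beam 2: φ=-45°, α=120°
  dir = (cos 120°, sin 120°) = (-0.5000, 0.8660); from cell (2,5)
  next x-line at t=0.5400, next y-line at t=0.3464; Δt_x=2.0000, Δt_y=1.1547
    y: enter (2,6) at t=0.3464 ← occupied
  → r_2 = 0.3464
beam 3: φ=45°, α=210°
  dir = (cos 210°, sin 210°) = (-0.8660, -0.5000); from cell (2,5)
  next x-line at t=0.3118, next y-line at t=1.4000; Δt_x=1.1547, Δt_y=2.0000
    x: enter (1,5) at t=0.3118
    y: enter (1,4) at t=1.4000
    x: enter (0,4) at t=1.4665 ← occupied
  → r_3 = 1.4665
beam 4: φ=135°, α=300°
  dir = (cos 300°, sin 300°) = (0.5000, -0.8660); from cell (2,5)
  next x-line at t=1.4600, next y-line at t=0.8083; Δt_x=2.0000, Δt_y=1.1547
    y: enter (2,4) at t=0.8083
    x: enter (3,4) at t=1.4600
    y: enter (3,3) at t=1.9630
    y: enter (3,2) at t=3.1177
    x: enter (4,2) at t=3.4600
    y: enter (4,1) at t=4.2724
    y: enter (4,0) at t=5.4271 ← occupied
  → r_4 = 5.4271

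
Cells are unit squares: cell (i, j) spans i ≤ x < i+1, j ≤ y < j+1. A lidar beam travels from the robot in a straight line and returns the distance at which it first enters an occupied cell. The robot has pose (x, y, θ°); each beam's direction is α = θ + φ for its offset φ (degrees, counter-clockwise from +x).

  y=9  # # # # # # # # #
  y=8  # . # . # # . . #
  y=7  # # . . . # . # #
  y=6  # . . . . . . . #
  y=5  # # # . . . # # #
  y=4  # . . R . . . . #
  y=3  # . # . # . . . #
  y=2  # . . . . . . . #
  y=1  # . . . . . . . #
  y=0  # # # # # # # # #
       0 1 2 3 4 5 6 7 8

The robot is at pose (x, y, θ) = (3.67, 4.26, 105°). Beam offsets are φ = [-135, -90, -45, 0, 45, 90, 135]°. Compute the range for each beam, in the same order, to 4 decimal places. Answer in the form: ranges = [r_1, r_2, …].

ranges = [0.5200, 2.8591, 3.1639, 3.8719, 1.4800, 1.0046, 1.3400]

beam 1: φ=-135°, α=330°
  d=(0.8660,-0.5000)  start (3,4)  tX=0.3811 tY=0.5200  stride 1/|dx|=1.1547 1/|dy|=2.0000
    cross x-line → (4,4), t=0.3811
    cross y-line → (4,3), t=0.5200 (wall)
  → r_1 = 0.5200
beam 2: φ=-90°, α=15°
  d=(0.9659,0.2588)  start (3,4)  tX=0.3416 tY=2.8591  stride 1/|dx|=1.0353 1/|dy|=3.8637
    cross x-line → (4,4), t=0.3416
    cross x-line → (5,4), t=1.3769
    cross x-line → (6,4), t=2.4122
    cross y-line → (6,5), t=2.8591 (wall)
  → r_2 = 2.8591
beam 3: φ=-45°, α=60°
  d=(0.5000,0.8660)  start (3,4)  tX=0.6600 tY=0.8545  stride 1/|dx|=2.0000 1/|dy|=1.1547
    cross x-line → (4,4), t=0.6600
    cross y-line → (4,5), t=0.8545
    cross y-line → (4,6), t=2.0092
    cross x-line → (5,6), t=2.6600
    cross y-line → (5,7), t=3.1639 (wall)
  → r_3 = 3.1639
beam 4: φ=0°, α=105°
  d=(-0.2588,0.9659)  start (3,4)  tX=2.5887 tY=0.7661  stride 1/|dx|=3.8637 1/|dy|=1.0353
    cross y-line → (3,5), t=0.7661
    cross y-line → (3,6), t=1.8014
    cross x-line → (2,6), t=2.5887
    cross y-line → (2,7), t=2.8367
    cross y-line → (2,8), t=3.8719 (wall)
  → r_4 = 3.8719
beam 5: φ=45°, α=150°
  d=(-0.8660,0.5000)  start (3,4)  tX=0.7736 tY=1.4800  stride 1/|dx|=1.1547 1/|dy|=2.0000
    cross x-line → (2,4), t=0.7736
    cross y-line → (2,5), t=1.4800 (wall)
  → r_5 = 1.4800
beam 6: φ=90°, α=195°
  d=(-0.9659,-0.2588)  start (3,4)  tX=0.6936 tY=1.0046  stride 1/|dx|=1.0353 1/|dy|=3.8637
    cross x-line → (2,4), t=0.6936
    cross y-line → (2,3), t=1.0046 (wall)
  → r_6 = 1.0046
beam 7: φ=135°, α=240°
  d=(-0.5000,-0.8660)  start (3,4)  tX=1.3400 tY=0.3002  stride 1/|dx|=2.0000 1/|dy|=1.1547
    cross y-line → (3,3), t=0.3002
    cross x-line → (2,3), t=1.3400 (wall)
  → r_7 = 1.3400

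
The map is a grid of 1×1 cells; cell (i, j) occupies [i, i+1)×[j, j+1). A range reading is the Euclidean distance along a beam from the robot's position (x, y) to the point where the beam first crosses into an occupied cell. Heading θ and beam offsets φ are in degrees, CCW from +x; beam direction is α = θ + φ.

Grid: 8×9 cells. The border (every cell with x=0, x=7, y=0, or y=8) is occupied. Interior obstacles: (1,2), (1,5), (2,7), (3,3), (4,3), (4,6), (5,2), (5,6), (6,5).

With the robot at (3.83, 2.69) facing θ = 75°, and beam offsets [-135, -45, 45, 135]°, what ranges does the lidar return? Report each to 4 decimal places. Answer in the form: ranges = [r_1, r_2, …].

ranges = [1.9514, 0.6200, 0.3580, 3.2678]

beam 1: φ=-135°, α=300°
  dir = (cos 300°, sin 300°) = (0.5000, -0.8660); from cell (3,2)
  next x-line at t=0.3400, next y-line at t=0.7967; Δt_x=2.0000, Δt_y=1.1547
    x: enter (4,2) at t=0.3400
    y: enter (4,1) at t=0.7967
    y: enter (4,0) at t=1.9514 ← occupied
  → r_1 = 1.9514
beam 2: φ=-45°, α=30°
  dir = (cos 30°, sin 30°) = (0.8660, 0.5000); from cell (3,2)
  next x-line at t=0.1963, next y-line at t=0.6200; Δt_x=1.1547, Δt_y=2.0000
    x: enter (4,2) at t=0.1963
    y: enter (4,3) at t=0.6200 ← occupied
  → r_2 = 0.6200
beam 3: φ=45°, α=120°
  dir = (cos 120°, sin 120°) = (-0.5000, 0.8660); from cell (3,2)
  next x-line at t=1.6600, next y-line at t=0.3580; Δt_x=2.0000, Δt_y=1.1547
    y: enter (3,3) at t=0.3580 ← occupied
  → r_3 = 0.3580
beam 4: φ=135°, α=210°
  dir = (cos 210°, sin 210°) = (-0.8660, -0.5000); from cell (3,2)
  next x-line at t=0.9584, next y-line at t=1.3800; Δt_x=1.1547, Δt_y=2.0000
    x: enter (2,2) at t=0.9584
    y: enter (2,1) at t=1.3800
    x: enter (1,1) at t=2.1131
    x: enter (0,1) at t=3.2678 ← occupied
  → r_4 = 3.2678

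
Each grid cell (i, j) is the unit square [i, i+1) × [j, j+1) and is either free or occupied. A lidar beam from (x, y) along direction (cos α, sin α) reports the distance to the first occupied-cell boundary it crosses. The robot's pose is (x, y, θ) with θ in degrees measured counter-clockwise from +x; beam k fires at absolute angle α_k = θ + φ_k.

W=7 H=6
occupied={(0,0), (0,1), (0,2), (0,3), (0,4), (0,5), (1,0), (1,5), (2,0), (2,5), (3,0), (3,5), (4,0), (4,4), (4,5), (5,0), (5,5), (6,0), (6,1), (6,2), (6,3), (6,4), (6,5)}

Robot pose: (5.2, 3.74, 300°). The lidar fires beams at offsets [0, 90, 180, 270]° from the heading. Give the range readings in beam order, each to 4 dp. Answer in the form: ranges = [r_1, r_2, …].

ranges = [1.6000, 0.9238, 0.4000, 4.8497]

beam 1: φ=0°, α=300°
  dir = (cos 300°, sin 300°) = (0.5000, -0.8660); from cell (5,3)
  next x-line at t=1.6000, next y-line at t=0.8545; Δt_x=2.0000, Δt_y=1.1547
    y: enter (5,2) at t=0.8545
    x: enter (6,2) at t=1.6000 ← occupied
  → r_1 = 1.6000
beam 2: φ=90°, α=30°
  dir = (cos 30°, sin 30°) = (0.8660, 0.5000); from cell (5,3)
  next x-line at t=0.9238, next y-line at t=0.5200; Δt_x=1.1547, Δt_y=2.0000
    y: enter (5,4) at t=0.5200
    x: enter (6,4) at t=0.9238 ← occupied
  → r_2 = 0.9238
beam 3: φ=180°, α=120°
  dir = (cos 120°, sin 120°) = (-0.5000, 0.8660); from cell (5,3)
  next x-line at t=0.4000, next y-line at t=0.3002; Δt_x=2.0000, Δt_y=1.1547
    y: enter (5,4) at t=0.3002
    x: enter (4,4) at t=0.4000 ← occupied
  → r_3 = 0.4000
beam 4: φ=270°, α=210°
  dir = (cos 210°, sin 210°) = (-0.8660, -0.5000); from cell (5,3)
  next x-line at t=0.2309, next y-line at t=1.4800; Δt_x=1.1547, Δt_y=2.0000
    x: enter (4,3) at t=0.2309
    x: enter (3,3) at t=1.3856
    y: enter (3,2) at t=1.4800
    x: enter (2,2) at t=2.5403
    y: enter (2,1) at t=3.4800
    x: enter (1,1) at t=3.6950
    x: enter (0,1) at t=4.8497 ← occupied
  → r_4 = 4.8497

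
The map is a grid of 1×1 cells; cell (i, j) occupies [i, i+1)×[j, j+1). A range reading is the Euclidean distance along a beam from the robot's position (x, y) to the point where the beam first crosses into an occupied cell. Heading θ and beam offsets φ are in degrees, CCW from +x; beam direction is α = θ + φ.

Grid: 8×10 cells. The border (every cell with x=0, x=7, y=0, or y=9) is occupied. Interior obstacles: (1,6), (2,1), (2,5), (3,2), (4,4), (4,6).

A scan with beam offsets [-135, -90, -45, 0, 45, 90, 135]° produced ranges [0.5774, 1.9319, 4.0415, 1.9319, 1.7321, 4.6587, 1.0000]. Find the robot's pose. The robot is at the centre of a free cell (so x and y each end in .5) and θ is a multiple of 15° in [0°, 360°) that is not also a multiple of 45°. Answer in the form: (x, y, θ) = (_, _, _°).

Candidates: 42 free-cell centres × 16 headings = 672 poses. Raycast each; keep the one whose scan matches to 4 dp.
  (5.5, 2.5, 210°): beam 1 = 5.7956 ≠ 0.5774 ✗
  (1.5, 2.5, 285°): beam 2 = 0.5176 ≠ 1.9319 ✗
  (4.5, 7.5, 150°): beam 1 = 2.5882 ≠ 0.5774 ✗
  …
  (6.5, 5.5, 165°): r_1=0.5774, r_2=1.9319, r_3=4.0415, r_4=1.9319, r_5=1.7321, r_6=4.6587, r_7=1.0000 — all match ✓
No second candidate reproduces the full scan.

(x, y, θ) = (6.5, 5.5, 165°)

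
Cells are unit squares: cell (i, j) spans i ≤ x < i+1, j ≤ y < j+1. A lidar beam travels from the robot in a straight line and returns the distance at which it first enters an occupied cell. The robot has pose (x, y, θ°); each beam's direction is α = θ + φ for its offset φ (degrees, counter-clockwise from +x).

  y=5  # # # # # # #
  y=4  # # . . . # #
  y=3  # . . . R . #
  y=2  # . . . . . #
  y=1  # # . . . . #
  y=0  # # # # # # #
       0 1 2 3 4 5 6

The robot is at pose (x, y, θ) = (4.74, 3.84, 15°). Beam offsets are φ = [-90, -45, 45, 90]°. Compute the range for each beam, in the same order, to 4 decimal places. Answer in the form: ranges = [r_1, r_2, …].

ranges = [2.9402, 1.4549, 0.5200, 1.2009]

beam 1: φ=-90°, α=285°
  d=(0.2588,-0.9659)  start (4,3)  tX=1.0046 tY=0.8696  stride 1/|dx|=3.8637 1/|dy|=1.0353
    cross y-line → (4,2), t=0.8696
    cross x-line → (5,2), t=1.0046
    cross y-line → (5,1), t=1.9049
    cross y-line → (5,0), t=2.9402 (wall)
  → r_1 = 2.9402
beam 2: φ=-45°, α=330°
  d=(0.8660,-0.5000)  start (4,3)  tX=0.3002 tY=1.6800  stride 1/|dx|=1.1547 1/|dy|=2.0000
    cross x-line → (5,3), t=0.3002
    cross x-line → (6,3), t=1.4549 (wall)
  → r_2 = 1.4549
beam 3: φ=45°, α=60°
  d=(0.5000,0.8660)  start (4,3)  tX=0.5200 tY=0.1848  stride 1/|dx|=2.0000 1/|dy|=1.1547
    cross y-line → (4,4), t=0.1848
    cross x-line → (5,4), t=0.5200 (wall)
  → r_3 = 0.5200
beam 4: φ=90°, α=105°
  d=(-0.2588,0.9659)  start (4,3)  tX=2.8591 tY=0.1656  stride 1/|dx|=3.8637 1/|dy|=1.0353
    cross y-line → (4,4), t=0.1656
    cross y-line → (4,5), t=1.2009 (wall)
  → r_4 = 1.2009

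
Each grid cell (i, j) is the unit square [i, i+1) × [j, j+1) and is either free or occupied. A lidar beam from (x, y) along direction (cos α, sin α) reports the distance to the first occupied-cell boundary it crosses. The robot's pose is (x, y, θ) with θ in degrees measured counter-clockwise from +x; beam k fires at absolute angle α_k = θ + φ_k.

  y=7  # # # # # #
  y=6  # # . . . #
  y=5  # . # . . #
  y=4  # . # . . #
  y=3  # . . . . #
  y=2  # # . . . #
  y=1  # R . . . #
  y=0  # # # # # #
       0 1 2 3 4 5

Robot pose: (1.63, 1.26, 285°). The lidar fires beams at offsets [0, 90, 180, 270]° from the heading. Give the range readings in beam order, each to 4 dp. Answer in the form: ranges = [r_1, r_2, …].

ranges = [0.2692, 3.4889, 0.7661, 0.6522]

beam 1: φ=0°, α=285°
  cosα=0.2588 sinα=-0.9659 | (1,1) | tMaxX 1.4296 tMaxY 0.2692 | tΔX 3.8637 tΔY 1.0353
    t=0.2692 [y] (1,0) — stop
  → r_1 = 0.2692
beam 2: φ=90°, α=15°
  cosα=0.9659 sinα=0.2588 | (1,1) | tMaxX 0.3831 tMaxY 2.8591 | tΔX 1.0353 tΔY 3.8637
    t=0.3831 [x] (2,1)
    t=1.4183 [x] (3,1)
    t=2.4536 [x] (4,1)
    t=2.8591 [y] (4,2)
    t=3.4889 [x] (5,2) — stop
  → r_2 = 3.4889
beam 3: φ=180°, α=105°
  cosα=-0.2588 sinα=0.9659 | (1,1) | tMaxX 2.4341 tMaxY 0.7661 | tΔX 3.8637 tΔY 1.0353
    t=0.7661 [y] (1,2) — stop
  → r_3 = 0.7661
beam 4: φ=270°, α=195°
  cosα=-0.9659 sinα=-0.2588 | (1,1) | tMaxX 0.6522 tMaxY 1.0046 | tΔX 1.0353 tΔY 3.8637
    t=0.6522 [x] (0,1) — stop
  → r_4 = 0.6522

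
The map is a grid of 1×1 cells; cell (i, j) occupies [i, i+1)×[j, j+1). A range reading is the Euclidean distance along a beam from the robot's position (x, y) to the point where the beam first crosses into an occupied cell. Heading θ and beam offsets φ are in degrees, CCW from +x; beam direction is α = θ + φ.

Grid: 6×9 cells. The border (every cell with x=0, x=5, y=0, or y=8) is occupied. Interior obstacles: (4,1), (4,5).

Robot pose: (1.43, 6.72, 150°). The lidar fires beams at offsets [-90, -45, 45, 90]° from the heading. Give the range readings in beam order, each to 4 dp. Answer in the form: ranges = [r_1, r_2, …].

beam 1: φ=-90°, α=60°
  d=(0.5000,0.8660)  start (1,6)  tX=1.1400 tY=0.3233  stride 1/|dx|=2.0000 1/|dy|=1.1547
    cross y-line → (1,7), t=0.3233
    cross x-line → (2,7), t=1.1400
    cross y-line → (2,8), t=1.4780 (wall)
  → r_1 = 1.4780
beam 2: φ=-45°, α=105°
  d=(-0.2588,0.9659)  start (1,6)  tX=1.6614 tY=0.2899  stride 1/|dx|=3.8637 1/|dy|=1.0353
    cross y-line → (1,7), t=0.2899
    cross y-line → (1,8), t=1.3252 (wall)
  → r_2 = 1.3252
beam 3: φ=45°, α=195°
  d=(-0.9659,-0.2588)  start (1,6)  tX=0.4452 tY=2.7819  stride 1/|dx|=1.0353 1/|dy|=3.8637
    cross x-line → (0,6), t=0.4452 (wall)
  → r_3 = 0.4452
beam 4: φ=90°, α=240°
  d=(-0.5000,-0.8660)  start (1,6)  tX=0.8600 tY=0.8314  stride 1/|dx|=2.0000 1/|dy|=1.1547
    cross y-line → (1,5), t=0.8314
    cross x-line → (0,5), t=0.8600 (wall)
  → r_4 = 0.8600

ranges = [1.4780, 1.3252, 0.4452, 0.8600]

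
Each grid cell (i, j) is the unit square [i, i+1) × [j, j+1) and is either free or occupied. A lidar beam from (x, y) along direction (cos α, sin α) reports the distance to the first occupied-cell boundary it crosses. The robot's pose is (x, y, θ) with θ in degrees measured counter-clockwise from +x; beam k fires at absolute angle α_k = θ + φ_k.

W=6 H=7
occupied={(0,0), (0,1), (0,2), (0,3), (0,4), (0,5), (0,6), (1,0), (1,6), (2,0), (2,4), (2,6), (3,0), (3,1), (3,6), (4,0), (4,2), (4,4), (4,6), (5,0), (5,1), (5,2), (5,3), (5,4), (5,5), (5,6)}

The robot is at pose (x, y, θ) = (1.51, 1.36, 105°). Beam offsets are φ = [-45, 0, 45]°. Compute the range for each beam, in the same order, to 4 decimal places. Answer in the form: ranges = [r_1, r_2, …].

ranges = [5.3578, 1.9705, 0.5889]

beam 1: φ=-45°, α=60°
  d=(0.5000,0.8660)  start (1,1)  tX=0.9800 tY=0.7390  stride 1/|dx|=2.0000 1/|dy|=1.1547
    cross y-line → (1,2), t=0.7390
    cross x-line → (2,2), t=0.9800
    cross y-line → (2,3), t=1.8937
    cross x-line → (3,3), t=2.9800
    cross y-line → (3,4), t=3.0484
    cross y-line → (3,5), t=4.2031
    cross x-line → (4,5), t=4.9800
    cross y-line → (4,6), t=5.3578 (wall)
  → r_1 = 5.3578
beam 2: φ=0°, α=105°
  d=(-0.2588,0.9659)  start (1,1)  tX=1.9705 tY=0.6626  stride 1/|dx|=3.8637 1/|dy|=1.0353
    cross y-line → (1,2), t=0.6626
    cross y-line → (1,3), t=1.6979
    cross x-line → (0,3), t=1.9705 (wall)
  → r_2 = 1.9705
beam 3: φ=45°, α=150°
  d=(-0.8660,0.5000)  start (1,1)  tX=0.5889 tY=1.2800  stride 1/|dx|=1.1547 1/|dy|=2.0000
    cross x-line → (0,1), t=0.5889 (wall)
  → r_3 = 0.5889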